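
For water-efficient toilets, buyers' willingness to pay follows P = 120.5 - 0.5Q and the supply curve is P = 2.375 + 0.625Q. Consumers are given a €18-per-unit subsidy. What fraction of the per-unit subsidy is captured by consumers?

Consumer share = 4/9

Pre-subsidy: 120.5 - 0.5Q = 2.375 + 0.625Q gives Q* = 105 and P* = 68.
With the rebate, buyers effectively pay Pb = Ps − 18, where Ps is the price sellers receive.
On the curves, Pb = 120.5 - 0.5Q and Ps = 2.375 + 0.625Q; the wedge Ps − Pb = 18 gives 2.375 + 0.625Q − (120.5 - 0.5Q) = 18, so Q' = 121.
Then Pb = 120.5 − 0.5·121 = 60 and Ps = 2.375 + 0.625·121 = 78.
Buyers' price falls by P* − Pb = 68 − 60 = 8; sellers' price rises by Ps − P* = 78 − 68 = 10.
So consumers capture 8/18 = 4/9 of each unit of subsidy.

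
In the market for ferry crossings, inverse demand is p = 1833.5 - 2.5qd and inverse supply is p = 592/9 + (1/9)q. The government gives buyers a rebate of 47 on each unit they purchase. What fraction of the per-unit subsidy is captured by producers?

Pre-subsidy: 1833.5 - 2.5q = 592/9 + (1/9)q gives q* = 677 and p* = 141.
With the rebate, buyers effectively pay pb = ps − 47, where ps is the price sellers receive.
On the curves, pb = 1833.5 - 2.5q and ps = 592/9 + (1/9)q; the wedge ps − pb = 47 gives 592/9 + (1/9)q − (1833.5 - 2.5q) = 47, so q' = 695.
Then pb = 1833.5 − 2.5·695 = 96 and ps = 592/9 + (1/9)·695 = 143.
Buyers' price falls by p* − pb = 141 − 96 = 45; sellers' price rises by ps − p* = 143 − 141 = 2.
So producers capture 2/47 = 2/47 of each unit of subsidy.

Producer share = 2/47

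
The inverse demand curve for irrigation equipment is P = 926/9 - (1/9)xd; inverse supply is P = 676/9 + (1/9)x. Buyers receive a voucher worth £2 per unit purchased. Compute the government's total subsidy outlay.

Government cost = £268

Pre-subsidy: 926/9 - (1/9)x = 676/9 + (1/9)x gives x* = 125 and P* = 89.
With the rebate, buyers effectively pay Pb = Ps − 2, where Ps is the price sellers receive.
On the curves, Pb = 926/9 - (1/9)x and Ps = 676/9 + (1/9)x; the wedge Ps − Pb = 2 gives 676/9 + (1/9)x − (926/9 - (1/9)x) = 2, so x' = 134.
Then Pb = 926/9 − (1/9)·134 = 88 and Ps = 676/9 + (1/9)·134 = 90.
Government outlay = subsidy × quantity = 2 × 134 = 268.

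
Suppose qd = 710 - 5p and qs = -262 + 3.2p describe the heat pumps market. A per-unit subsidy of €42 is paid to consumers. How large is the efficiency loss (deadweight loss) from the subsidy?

Pre-subsidy: 710 - 5p = -262 + 3.2p gives p* = 4860/41, q* = 4810/41.
With the rebate, buyers effectively pay pb = ps − 42, where ps is the price sellers receive.
Demand in terms of ps becomes qd = 710 − 5(ps − 42) = 920 - 5ps. Setting this equal to supply: 920 - 5ps = -262 + 3.2ps, so ps = 5910/41.
Buyers pay pb = 5910/41 − 42 = 4188/41; q' = -262 + 3.2·(5910/41) = 8170/41.
The subsidy expands output by 8170/41 − 4810/41 = 3360/41 past the efficient level; on those units the gap between marginal cost and willingness to pay runs from 0 up to 42.
DWL = ½ × 42 × 3360/41 = 70560/41.

Deadweight loss = 70560/41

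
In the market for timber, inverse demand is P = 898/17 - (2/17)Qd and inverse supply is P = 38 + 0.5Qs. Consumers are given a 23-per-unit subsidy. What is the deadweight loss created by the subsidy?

Pre-subsidy: 898/17 - (2/17)Q = 38 + 0.5Q gives Q* = 24 and P* = 50.
With the rebate, buyers effectively pay Pb = Ps − 23, where Ps is the price sellers receive.
On the curves, Pb = 898/17 - (2/17)Q and Ps = 38 + 0.5Q; the wedge Ps − Pb = 23 gives 38 + 0.5Q − (898/17 - (2/17)Q) = 23, so Q' = 1286/21.
Then Pb = 898/17 − (2/17)·(1286/21) = 958/21 and Ps = 38 + 0.5·(1286/21) = 1441/21.
The subsidy expands output by 1286/21 − 24 = 782/21 past the efficient level; on those units the gap between marginal cost and willingness to pay runs from 0 up to 23.
DWL = ½ × 23 × 782/21 = 8993/21.

Deadweight loss = 8993/21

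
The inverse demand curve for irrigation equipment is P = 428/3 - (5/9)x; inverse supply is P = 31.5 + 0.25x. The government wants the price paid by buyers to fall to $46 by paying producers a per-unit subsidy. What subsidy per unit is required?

Required subsidy s = $29 per unit

At a buyer price of 46, quantity demanded is 256.8 − 1.8·46 = 174.
Sellers supply 174 only when they receive Ps = 31.5 + 0.25·174 = 75.
s = Ps − Pb = 75 − 46 = 29.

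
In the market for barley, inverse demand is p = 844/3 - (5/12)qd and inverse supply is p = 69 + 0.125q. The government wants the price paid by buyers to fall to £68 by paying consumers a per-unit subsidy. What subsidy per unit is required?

Required subsidy s = £65 per unit

At a buyer price of 68, quantity demanded is 675.2 − 2.4·68 = 512.
Sellers supply 512 only when they receive ps = 69 + 0.125·512 = 133.
s = ps − pb = 133 − 68 = 65.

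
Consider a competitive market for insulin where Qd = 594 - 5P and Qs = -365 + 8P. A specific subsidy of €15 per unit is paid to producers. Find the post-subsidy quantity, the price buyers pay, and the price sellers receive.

Q' = 3527/13; buyers pay 839/13; sellers receive 1034/13

Pre-subsidy: 594 - 5P = -365 + 8P gives P* = 959/13, Q* = 2927/13.
With the subsidy, sellers receive Ps = Pb + 15 for each unit, where Pb is the price buyers pay.
Supply in terms of Pb becomes Qs = -365 + 8(Pb + 15) = -245 + 8Pb. Setting this equal to demand: 594 - 5Pb = -245 + 8Pb, so Pb = 839/13.
Sellers receive Ps = 839/13 + 15 = 1034/13; Q' = 594 − 5·(839/13) = 3527/13.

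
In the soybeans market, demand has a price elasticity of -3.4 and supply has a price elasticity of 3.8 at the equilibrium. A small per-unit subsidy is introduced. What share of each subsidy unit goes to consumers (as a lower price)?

For a small subsidy around the equilibrium, the benefit split depends on the relative slopes, which at a point are proportional to the elasticities.
Buyer share = εs/(εs + |εd|) = 3.8/(3.8 + 3.4) = 19/36; seller share = |εd|/(εs + |εd|) = 17/36.

Consumer share = 19/36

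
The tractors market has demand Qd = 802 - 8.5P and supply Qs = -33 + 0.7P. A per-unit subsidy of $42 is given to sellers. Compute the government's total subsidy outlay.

Pre-subsidy: 802 - 8.5P = -33 + 0.7P gives P* = 4175/46, Q* = 2809/92.
With the subsidy, sellers receive Ps = Pb + 42 for each unit, where Pb is the price buyers pay.
Supply in terms of Pb becomes Qs = -33 + 0.7(Pb + 42) = -3.6 + 0.7Pb. Setting this equal to demand: 802 - 8.5Pb = -3.6 + 0.7Pb, so Pb = 2014/23.
Sellers receive Ps = 2014/23 + 42 = 2980/23; Q' = 802 − 8.5·(2014/23) = 1327/23.
Government outlay = subsidy × quantity = 42 × 1327/23 = 55734/23.

Government cost = 55734/23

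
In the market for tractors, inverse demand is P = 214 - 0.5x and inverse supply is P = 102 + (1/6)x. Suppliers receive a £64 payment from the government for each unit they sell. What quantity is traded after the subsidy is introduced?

x' = 264

Pre-subsidy: 214 - 0.5x = 102 + (1/6)x gives x* = 168 and P* = 130.
With the subsidy, sellers receive Ps = Pb + 64 for each unit, where Pb is the price buyers pay.
On the curves, Pb = 214 - 0.5x and Ps = 102 + (1/6)x; the wedge Ps − Pb = 64 gives 102 + (1/6)x − (214 - 0.5x) = 64, so x' = 264.
Then Pb = 214 − 0.5·264 = 82 and Ps = 102 + (1/6)·264 = 146.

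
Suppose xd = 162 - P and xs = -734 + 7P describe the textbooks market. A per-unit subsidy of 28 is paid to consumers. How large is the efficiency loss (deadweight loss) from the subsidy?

Pre-subsidy: 162 - P = -734 + 7P gives P* = 112, x* = 50.
With the rebate, buyers effectively pay Pb = Ps − 28, where Ps is the price sellers receive.
Demand in terms of Ps becomes xd = 162 − 1(Ps − 28) = 190 - Ps. Setting this equal to supply: 190 - Ps = -734 + 7Ps, so Ps = 115.5.
Buyers pay Pb = 115.5 − 28 = 87.5; x' = -734 + 7·115.5 = 74.5.
The subsidy expands output by 74.5 − 50 = 24.5 past the efficient level; on those units the gap between marginal cost and willingness to pay runs from 0 up to 28.
DWL = ½ × 28 × 24.5 = 343.

Deadweight loss = 343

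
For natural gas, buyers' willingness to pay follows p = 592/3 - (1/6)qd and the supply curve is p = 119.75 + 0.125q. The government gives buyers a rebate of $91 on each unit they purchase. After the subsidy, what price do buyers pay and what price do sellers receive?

Buyers pay $101; sellers receive $192

Pre-subsidy: 592/3 - (1/6)q = 119.75 + 0.125q gives q* = 266 and p* = 153.
With the rebate, buyers effectively pay pb = ps − 91, where ps is the price sellers receive.
On the curves, pb = 592/3 - (1/6)q and ps = 119.75 + 0.125q; the wedge ps − pb = 91 gives 119.75 + 0.125q − (592/3 - (1/6)q) = 91, so q' = 578.
Then pb = 592/3 − (1/6)·578 = 101 and ps = 119.75 + 0.125·578 = 192.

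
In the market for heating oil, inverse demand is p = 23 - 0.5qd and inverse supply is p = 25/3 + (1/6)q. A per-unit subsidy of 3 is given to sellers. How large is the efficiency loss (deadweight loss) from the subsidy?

Deadweight loss = 6.75

Pre-subsidy: 23 - 0.5q = 25/3 + (1/6)q gives q* = 22 and p* = 12.
With the subsidy, sellers receive ps = pb + 3 for each unit, where pb is the price buyers pay.
On the curves, pb = 23 - 0.5q and ps = 25/3 + (1/6)q; the wedge ps − pb = 3 gives 25/3 + (1/6)q − (23 - 0.5q) = 3, so q' = 26.5.
Then pb = 23 − 0.5·26.5 = 9.75 and ps = 25/3 + (1/6)·26.5 = 12.75.
The subsidy expands output by 26.5 − 22 = 4.5 past the efficient level; on those units the gap between marginal cost and willingness to pay runs from 0 up to 3.
DWL = ½ × 3 × 4.5 = 6.75.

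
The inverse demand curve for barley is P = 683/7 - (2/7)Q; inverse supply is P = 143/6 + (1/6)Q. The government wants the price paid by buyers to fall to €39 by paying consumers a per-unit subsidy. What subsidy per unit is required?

At a buyer price of 39, quantity demanded is 341.5 − 3.5·39 = 205.
Sellers supply 205 only when they receive Ps = 143/6 + (1/6)·205 = 58.
s = Ps − Pb = 58 − 39 = 19.

Required subsidy s = €19 per unit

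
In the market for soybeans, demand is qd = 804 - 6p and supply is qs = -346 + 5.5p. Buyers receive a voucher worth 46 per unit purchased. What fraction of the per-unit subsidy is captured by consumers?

Pre-subsidy: 804 - 6p = -346 + 5.5p gives p* = 100, q* = 204.
With the rebate, buyers effectively pay pb = ps − 46, where ps is the price sellers receive.
Demand in terms of ps becomes qd = 804 − 6(ps − 46) = 1080 - 6ps. Setting this equal to supply: 1080 - 6ps = -346 + 5.5ps, so ps = 124.
Buyers pay pb = 124 − 46 = 78; q' = -346 + 5.5·124 = 336.
Buyers' price falls by p* − pb = 100 − 78 = 22; sellers' price rises by ps − p* = 124 − 100 = 24.
So consumers capture 22/46 = 11/23 of each unit of subsidy.

Consumer share = 11/23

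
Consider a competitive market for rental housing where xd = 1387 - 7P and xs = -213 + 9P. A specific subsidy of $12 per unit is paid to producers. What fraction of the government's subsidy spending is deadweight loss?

DWL / government spending = 63/1958

Pre-subsidy: 1387 - 7P = -213 + 9P gives P* = 100, x* = 687.
With the subsidy, sellers receive Ps = Pb + 12 for each unit, where Pb is the price buyers pay.
Supply in terms of Pb becomes xs = -213 + 9(Pb + 12) = -105 + 9Pb. Setting this equal to demand: 1387 - 7Pb = -105 + 9Pb, so Pb = 93.25.
Sellers receive Ps = 93.25 + 12 = 105.25; x' = 1387 − 7·93.25 = 734.25.
ΔCS = ½(687 + 734.25)(100 − 93.25) = 4796.71875; ΔPS = ½(687 + 734.25)(105.25 − 100) = 3730.78125.
Government spending = 12 × 734.25 = 8811.
DWL = ½ × 12 × (734.25 − 687) = 283.5; fraction = 283.5 / 8811 = 63/1958.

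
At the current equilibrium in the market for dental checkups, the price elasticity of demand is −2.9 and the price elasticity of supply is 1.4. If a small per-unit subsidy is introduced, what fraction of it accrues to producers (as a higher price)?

Producer share = 29/43

For a small subsidy around the equilibrium, the benefit split depends on the relative slopes, which at a point are proportional to the elasticities.
Buyer share = εs/(εs + |εd|) = 1.4/(1.4 + 2.9) = 14/43; seller share = |εd|/(εs + |εd|) = 29/43.
So producers capture 29/43 of the subsidy.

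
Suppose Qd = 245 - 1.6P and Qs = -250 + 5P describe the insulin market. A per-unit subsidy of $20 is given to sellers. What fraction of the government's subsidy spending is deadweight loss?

DWL / government spending = 16/197

Pre-subsidy: 245 - 1.6P = -250 + 5P gives P* = 75, Q* = 125.
With the subsidy, sellers receive Ps = Pb + 20 for each unit, where Pb is the price buyers pay.
Supply in terms of Pb becomes Qs = -250 + 5(Pb + 20) = -150 + 5Pb. Setting this equal to demand: 245 - 1.6Pb = -150 + 5Pb, so Pb = 1975/33.
Sellers receive Ps = 1975/33 + 20 = 2635/33; Q' = 245 − 1.6·(1975/33) = 4925/33.
ΔCS = ½(125 + 4925/33)(75 − 1975/33) = 2262500/1089; ΔPS = ½(125 + 4925/33)(2635/33 − 75) = 724000/1089.
Government spending = 20 × 4925/33 = 98500/33.
DWL = ½ × 20 × (4925/33 − 125) = 8000/33; fraction = (8000/33) / (98500/33) = 16/197.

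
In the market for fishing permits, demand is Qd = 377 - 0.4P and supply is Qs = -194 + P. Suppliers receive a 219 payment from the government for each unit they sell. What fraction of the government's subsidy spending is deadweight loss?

Pre-subsidy: 377 - 0.4P = -194 + P gives P* = 2855/7, Q* = 1497/7.
With the subsidy, sellers receive Ps = Pb + 219 for each unit, where Pb is the price buyers pay.
Supply in terms of Pb becomes Qs = -194 + 1(Pb + 219) = 25 + Pb. Setting this equal to demand: 377 - 0.4Pb = 25 + Pb, so Pb = 1760/7.
Sellers receive Ps = 1760/7 + 219 = 3293/7; Q' = 377 − 0.4·(1760/7) = 1935/7.
ΔCS = ½(1497/7 + 1935/7)(2855/7 − 1760/7) = 1879020/49; ΔPS = ½(1497/7 + 1935/7)(3293/7 − 2855/7) = 751608/49.
Government spending = 219 × 1935/7 = 423765/7.
DWL = ½ × 219 × (1935/7 − 1497/7) = 47961/7; fraction = (47961/7) / (423765/7) = 73/645.

DWL / government spending = 73/645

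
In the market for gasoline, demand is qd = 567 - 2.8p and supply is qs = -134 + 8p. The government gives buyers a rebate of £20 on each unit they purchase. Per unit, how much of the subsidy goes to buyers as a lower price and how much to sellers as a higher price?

Buyers gain 400/27 per unit; sellers gain 140/27 per unit

Pre-subsidy: 567 - 2.8p = -134 + 8p gives p* = 3505/54, q* = 10402/27.
With the rebate, buyers effectively pay pb = ps − 20, where ps is the price sellers receive.
Demand in terms of ps becomes qd = 567 − 2.8(ps − 20) = 623 - 2.8ps. Setting this equal to supply: 623 - 2.8ps = -134 + 8ps, so ps = 3785/54.
Buyers pay pb = 3785/54 − 20 = 2705/54; q' = -134 + 8·(3785/54) = 11522/27.
Buyers' price falls by p* − pb = 3505/54 − 2705/54 = 400/27; sellers' price rises by ps − p* = 3785/54 − 3505/54 = 140/27.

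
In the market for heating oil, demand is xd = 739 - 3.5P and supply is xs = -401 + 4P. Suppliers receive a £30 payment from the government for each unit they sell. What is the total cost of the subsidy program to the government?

Pre-subsidy: 739 - 3.5P = -401 + 4P gives P* = 152, x* = 207.
With the subsidy, sellers receive Ps = Pb + 30 for each unit, where Pb is the price buyers pay.
Supply in terms of Pb becomes xs = -401 + 4(Pb + 30) = -281 + 4Pb. Setting this equal to demand: 739 - 3.5Pb = -281 + 4Pb, so Pb = 136.
Sellers receive Ps = 136 + 30 = 166; x' = 739 − 3.5·136 = 263.
Government outlay = subsidy × quantity = 30 × 263 = 7890.

Government cost = £7890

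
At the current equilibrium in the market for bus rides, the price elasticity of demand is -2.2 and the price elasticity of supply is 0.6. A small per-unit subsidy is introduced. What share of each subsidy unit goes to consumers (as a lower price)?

For a small subsidy around the equilibrium, the benefit split depends on the relative slopes, which at a point are proportional to the elasticities.
Buyer share = εs/(εs + |εd|) = 0.6/(0.6 + 2.2) = 3/14; seller share = |εd|/(εs + |εd|) = 11/14.

Consumer share = 3/14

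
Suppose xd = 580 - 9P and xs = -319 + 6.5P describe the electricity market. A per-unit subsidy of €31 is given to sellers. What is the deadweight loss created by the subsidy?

Pre-subsidy: 580 - 9P = -319 + 6.5P gives P* = 58, x* = 58.
With the subsidy, sellers receive Ps = Pb + 31 for each unit, where Pb is the price buyers pay.
Supply in terms of Pb becomes xs = -319 + 6.5(Pb + 31) = -117.5 + 6.5Pb. Setting this equal to demand: 580 - 9Pb = -117.5 + 6.5Pb, so Pb = 45.
Sellers receive Ps = 45 + 31 = 76; x' = 580 − 9·45 = 175.
The subsidy expands output by 175 − 58 = 117 past the efficient level; on those units the gap between marginal cost and willingness to pay runs from 0 up to 31.
DWL = ½ × 31 × 117 = 1813.5.

Deadweight loss = €1813.5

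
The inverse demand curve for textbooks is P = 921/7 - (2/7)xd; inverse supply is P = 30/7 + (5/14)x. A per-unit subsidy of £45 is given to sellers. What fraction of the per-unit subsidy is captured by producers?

Pre-subsidy: 921/7 - (2/7)x = 30/7 + (5/14)x gives x* = 198 and P* = 75.
With the subsidy, sellers receive Ps = Pb + 45 for each unit, where Pb is the price buyers pay.
On the curves, Pb = 921/7 - (2/7)x and Ps = 30/7 + (5/14)x; the wedge Ps − Pb = 45 gives 30/7 + (5/14)x − (921/7 - (2/7)x) = 45, so x' = 268.
Then Pb = 921/7 − (2/7)·268 = 55 and Ps = 30/7 + (5/14)·268 = 100.
Buyers' price falls by P* − Pb = 75 − 55 = 20; sellers' price rises by Ps − P* = 100 − 75 = 25.
So producers capture 25/45 = 5/9 of each unit of subsidy.

Producer share = 5/9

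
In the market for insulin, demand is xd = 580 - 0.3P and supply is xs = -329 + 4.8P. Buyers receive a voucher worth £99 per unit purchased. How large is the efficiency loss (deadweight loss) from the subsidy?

Pre-subsidy: 580 - 0.3P = -329 + 4.8P gives P* = 3030/17, x* = 8951/17.
With the rebate, buyers effectively pay Pb = Ps − 99, where Ps is the price sellers receive.
Demand in terms of Ps becomes xd = 580 − 0.3(Ps − 99) = 609.7 - 0.3Ps. Setting this equal to supply: 609.7 - 0.3Ps = -329 + 4.8Ps, so Ps = 3129/17.
Buyers pay Pb = 3129/17 − 99 = 1446/17; x' = -329 + 4.8·(3129/17) = 47131/85.
The subsidy expands output by 47131/85 − 8951/17 = 2376/85 past the efficient level; on those units the gap between marginal cost and willingness to pay runs from 0 up to 99.
DWL = ½ × 99 × 2376/85 = 117612/85.

Deadweight loss = 117612/85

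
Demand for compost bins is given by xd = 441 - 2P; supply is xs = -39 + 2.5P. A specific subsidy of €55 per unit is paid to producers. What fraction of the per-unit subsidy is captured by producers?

Producer share = 4/9

Pre-subsidy: 441 - 2P = -39 + 2.5P gives P* = 320/3, x* = 683/3.
With the subsidy, sellers receive Ps = Pb + 55 for each unit, where Pb is the price buyers pay.
Supply in terms of Pb becomes xs = -39 + 2.5(Pb + 55) = 98.5 + 2.5Pb. Setting this equal to demand: 441 - 2Pb = 98.5 + 2.5Pb, so Pb = 685/9.
Sellers receive Ps = 685/9 + 55 = 1180/9; x' = 441 − 2·(685/9) = 2599/9.
Buyers' price falls by P* − Pb = 320/3 − 685/9 = 275/9; sellers' price rises by Ps − P* = 1180/9 − 320/3 = 220/9.
So producers capture (220/9)/55 = 4/9 of each unit of subsidy.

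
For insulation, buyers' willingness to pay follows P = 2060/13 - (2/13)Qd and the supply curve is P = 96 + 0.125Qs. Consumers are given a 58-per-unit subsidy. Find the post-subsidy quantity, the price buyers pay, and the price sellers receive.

Pre-subsidy: 2060/13 - (2/13)Q = 96 + 0.125Q gives Q* = 224 and P* = 124.
With the rebate, buyers effectively pay Pb = Ps − 58, where Ps is the price sellers receive.
On the curves, Pb = 2060/13 - (2/13)Q and Ps = 96 + 0.125Q; the wedge Ps − Pb = 58 gives 96 + 0.125Q − (2060/13 - (2/13)Q) = 58, so Q' = 432.
Then Pb = 2060/13 − (2/13)·432 = 92 and Ps = 96 + 0.125·432 = 150.

Q' = 432; buyers pay 92; sellers receive 150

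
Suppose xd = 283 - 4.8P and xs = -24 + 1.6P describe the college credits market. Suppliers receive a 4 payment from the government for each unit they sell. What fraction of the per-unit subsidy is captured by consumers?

Consumer share = 0.25

Pre-subsidy: 283 - 4.8P = -24 + 1.6P gives P* = 47.96875, x* = 52.75.
With the subsidy, sellers receive Ps = Pb + 4 for each unit, where Pb is the price buyers pay.
Supply in terms of Pb becomes xs = -24 + 1.6(Pb + 4) = -17.6 + 1.6Pb. Setting this equal to demand: 283 - 4.8Pb = -17.6 + 1.6Pb, so Pb = 46.96875.
Sellers receive Ps = 46.96875 + 4 = 50.96875; x' = 283 − 4.8·46.96875 = 57.55.
Buyers' price falls by P* − Pb = 47.96875 − 46.96875 = 1; sellers' price rises by Ps − P* = 50.96875 − 47.96875 = 3.
So consumers capture 1/4 = 0.25 of each unit of subsidy.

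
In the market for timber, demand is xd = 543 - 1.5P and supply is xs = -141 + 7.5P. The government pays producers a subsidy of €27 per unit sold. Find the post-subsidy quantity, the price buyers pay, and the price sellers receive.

Pre-subsidy: 543 - 1.5P = -141 + 7.5P gives P* = 76, x* = 429.
With the subsidy, sellers receive Ps = Pb + 27 for each unit, where Pb is the price buyers pay.
Supply in terms of Pb becomes xs = -141 + 7.5(Pb + 27) = 61.5 + 7.5Pb. Setting this equal to demand: 543 - 1.5Pb = 61.5 + 7.5Pb, so Pb = 53.5.
Sellers receive Ps = 53.5 + 27 = 80.5; x' = 543 − 1.5·53.5 = 462.75.

x' = 462.75; buyers pay €53.5; sellers receive €80.5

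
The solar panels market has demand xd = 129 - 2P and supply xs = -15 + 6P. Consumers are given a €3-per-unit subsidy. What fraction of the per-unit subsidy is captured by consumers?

Pre-subsidy: 129 - 2P = -15 + 6P gives P* = 18, x* = 93.
With the rebate, buyers effectively pay Pb = Ps − 3, where Ps is the price sellers receive.
Demand in terms of Ps becomes xd = 129 − 2(Ps − 3) = 135 - 2Ps. Setting this equal to supply: 135 - 2Ps = -15 + 6Ps, so Ps = 18.75.
Buyers pay Pb = 18.75 − 3 = 15.75; x' = -15 + 6·18.75 = 97.5.
Buyers' price falls by P* − Pb = 18 − 15.75 = 2.25; sellers' price rises by Ps − P* = 18.75 − 18 = 0.75.
So consumers capture 2.25/3 = 0.75 of each unit of subsidy.

Consumer share = 0.75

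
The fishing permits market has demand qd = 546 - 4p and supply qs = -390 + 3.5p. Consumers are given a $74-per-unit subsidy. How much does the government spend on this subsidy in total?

Pre-subsidy: 546 - 4p = -390 + 3.5p gives p* = 124.8, q* = 46.8.
With the rebate, buyers effectively pay pb = ps − 74, where ps is the price sellers receive.
Demand in terms of ps becomes qd = 546 − 4(ps − 74) = 842 - 4ps. Setting this equal to supply: 842 - 4ps = -390 + 3.5ps, so ps = 2464/15.
Buyers pay pb = 2464/15 − 74 = 1354/15; q' = -390 + 3.5·(2464/15) = 2774/15.
Government outlay = subsidy × quantity = 74 × 2774/15 = 205276/15.

Government cost = 205276/15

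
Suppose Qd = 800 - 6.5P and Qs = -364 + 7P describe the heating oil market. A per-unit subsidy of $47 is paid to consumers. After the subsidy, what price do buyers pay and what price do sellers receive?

Buyers pay 1670/27; sellers receive 2939/27

Pre-subsidy: 800 - 6.5P = -364 + 7P gives P* = 776/9, Q* = 2156/9.
With the rebate, buyers effectively pay Pb = Ps − 47, where Ps is the price sellers receive.
Demand in terms of Ps becomes Qd = 800 − 6.5(Ps − 47) = 1105.5 - 6.5Ps. Setting this equal to supply: 1105.5 - 6.5Ps = -364 + 7Ps, so Ps = 2939/27.
Buyers pay Pb = 2939/27 − 47 = 1670/27; Q' = -364 + 7·(2939/27) = 10745/27.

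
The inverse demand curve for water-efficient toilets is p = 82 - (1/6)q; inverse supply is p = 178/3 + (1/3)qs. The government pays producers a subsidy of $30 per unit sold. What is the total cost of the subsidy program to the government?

Government cost = $3160

Pre-subsidy: 82 - (1/6)q = 178/3 + (1/3)q gives q* = 136/3 and p* = 670/9.
With the subsidy, sellers receive ps = pb + 30 for each unit, where pb is the price buyers pay.
On the curves, pb = 82 - (1/6)q and ps = 178/3 + (1/3)q; the wedge ps − pb = 30 gives 178/3 + (1/3)q − (82 - (1/6)q) = 30, so q' = 316/3.
Then pb = 82 − (1/6)·(316/3) = 580/9 and ps = 178/3 + (1/3)·(316/3) = 850/9.
Government outlay = subsidy × quantity = 30 × 316/3 = 3160.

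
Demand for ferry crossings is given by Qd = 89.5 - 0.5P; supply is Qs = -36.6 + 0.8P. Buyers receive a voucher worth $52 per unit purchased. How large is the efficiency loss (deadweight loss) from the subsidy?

Deadweight loss = $416

Pre-subsidy: 89.5 - 0.5P = -36.6 + 0.8P gives P* = 97, Q* = 41.
With the rebate, buyers effectively pay Pb = Ps − 52, where Ps is the price sellers receive.
Demand in terms of Ps becomes Qd = 89.5 − 0.5(Ps − 52) = 115.5 - 0.5Ps. Setting this equal to supply: 115.5 - 0.5Ps = -36.6 + 0.8Ps, so Ps = 117.
Buyers pay Pb = 117 − 52 = 65; Q' = -36.6 + 0.8·117 = 57.
The subsidy expands output by 57 − 41 = 16 past the efficient level; on those units the gap between marginal cost and willingness to pay runs from 0 up to 52.
DWL = ½ × 52 × 16 = 416.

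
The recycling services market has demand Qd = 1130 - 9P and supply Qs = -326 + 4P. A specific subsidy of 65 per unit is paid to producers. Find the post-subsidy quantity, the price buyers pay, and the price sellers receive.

Q' = 302; buyers pay 92; sellers receive 157

Pre-subsidy: 1130 - 9P = -326 + 4P gives P* = 112, Q* = 122.
With the subsidy, sellers receive Ps = Pb + 65 for each unit, where Pb is the price buyers pay.
Supply in terms of Pb becomes Qs = -326 + 4(Pb + 65) = -66 + 4Pb. Setting this equal to demand: 1130 - 9Pb = -66 + 4Pb, so Pb = 92.
Sellers receive Ps = 92 + 65 = 157; Q' = 1130 − 9·92 = 302.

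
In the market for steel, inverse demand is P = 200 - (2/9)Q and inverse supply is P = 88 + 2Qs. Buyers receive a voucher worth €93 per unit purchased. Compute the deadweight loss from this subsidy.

Pre-subsidy: 200 - (2/9)Q = 88 + 2Q gives Q* = 50.4 and P* = 188.8.
With the rebate, buyers effectively pay Pb = Ps − 93, where Ps is the price sellers receive.
On the curves, Pb = 200 - (2/9)Q and Ps = 88 + 2Q; the wedge Ps − Pb = 93 gives 88 + 2Q − (200 - (2/9)Q) = 93, so Q' = 92.25.
Then Pb = 200 − (2/9)·92.25 = 179.5 and Ps = 88 + 2·92.25 = 272.5.
The subsidy expands output by 92.25 − 50.4 = 41.85 past the efficient level; on those units the gap between marginal cost and willingness to pay runs from 0 up to 93.
DWL = ½ × 93 × 41.85 = 1946.025.

Deadweight loss = €1946.025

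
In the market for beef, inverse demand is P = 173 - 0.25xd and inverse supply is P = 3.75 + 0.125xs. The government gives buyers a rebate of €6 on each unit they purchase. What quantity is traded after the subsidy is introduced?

x' = 1402/3

Pre-subsidy: 173 - 0.25x = 3.75 + 0.125x gives x* = 1354/3 and P* = 361/6.
With the rebate, buyers effectively pay Pb = Ps − 6, where Ps is the price sellers receive.
On the curves, Pb = 173 - 0.25x and Ps = 3.75 + 0.125x; the wedge Ps − Pb = 6 gives 3.75 + 0.125x − (173 - 0.25x) = 6, so x' = 1402/3.
Then Pb = 173 − 0.25·(1402/3) = 337/6 and Ps = 3.75 + 0.125·(1402/3) = 373/6.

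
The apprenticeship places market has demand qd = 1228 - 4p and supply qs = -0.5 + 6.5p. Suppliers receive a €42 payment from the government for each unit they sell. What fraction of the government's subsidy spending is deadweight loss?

DWL / government spending = 13/216

Pre-subsidy: 1228 - 4p = -0.5 + 6.5p gives p* = 117, q* = 760.
With the subsidy, sellers receive ps = pb + 42 for each unit, where pb is the price buyers pay.
Supply in terms of pb becomes qs = -0.5 + 6.5(pb + 42) = 272.5 + 6.5pb. Setting this equal to demand: 1228 - 4pb = 272.5 + 6.5pb, so pb = 91.
Sellers receive ps = 91 + 42 = 133; q' = 1228 − 4·91 = 864.
ΔCS = ½(760 + 864)(117 − 91) = 21112; ΔPS = ½(760 + 864)(133 − 117) = 12992.
Government spending = 42 × 864 = 36288.
DWL = ½ × 42 × (864 − 760) = 2184; fraction = 2184 / 36288 = 13/216.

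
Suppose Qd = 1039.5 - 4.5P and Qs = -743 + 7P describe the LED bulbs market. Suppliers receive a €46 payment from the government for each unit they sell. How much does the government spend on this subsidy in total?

Government cost = €21528

Pre-subsidy: 1039.5 - 4.5P = -743 + 7P gives P* = 155, Q* = 342.
With the subsidy, sellers receive Ps = Pb + 46 for each unit, where Pb is the price buyers pay.
Supply in terms of Pb becomes Qs = -743 + 7(Pb + 46) = -421 + 7Pb. Setting this equal to demand: 1039.5 - 4.5Pb = -421 + 7Pb, so Pb = 127.
Sellers receive Ps = 127 + 46 = 173; Q' = 1039.5 − 4.5·127 = 468.
Government outlay = subsidy × quantity = 46 × 468 = 21528.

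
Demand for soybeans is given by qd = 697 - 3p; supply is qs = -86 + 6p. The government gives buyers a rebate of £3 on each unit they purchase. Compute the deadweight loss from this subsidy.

Pre-subsidy: 697 - 3p = -86 + 6p gives p* = 87, q* = 436.
With the rebate, buyers effectively pay pb = ps − 3, where ps is the price sellers receive.
Demand in terms of ps becomes qd = 697 − 3(ps − 3) = 706 - 3ps. Setting this equal to supply: 706 - 3ps = -86 + 6ps, so ps = 88.
Buyers pay pb = 88 − 3 = 85; q' = -86 + 6·88 = 442.
The subsidy expands output by 442 − 436 = 6 past the efficient level; on those units the gap between marginal cost and willingness to pay runs from 0 up to 3.
DWL = ½ × 3 × 6 = 9.

Deadweight loss = £9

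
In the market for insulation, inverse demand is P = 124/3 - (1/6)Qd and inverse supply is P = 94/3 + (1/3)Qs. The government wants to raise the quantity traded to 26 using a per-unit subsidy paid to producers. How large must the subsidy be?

Required subsidy s = 3 per unit

At Q = 26, from the demand curve buyers pay Pb = 124/3 − (1/6)·26 = 37; from the supply curve sellers need Ps = 94/3 + (1/3)·26 = 40.
The subsidy must fill the gap: s = Ps − Pb = 40 − 37 = 3.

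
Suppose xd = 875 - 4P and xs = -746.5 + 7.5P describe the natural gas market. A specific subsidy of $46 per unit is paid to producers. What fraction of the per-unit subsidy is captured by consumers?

Pre-subsidy: 875 - 4P = -746.5 + 7.5P gives P* = 141, x* = 311.
With the subsidy, sellers receive Ps = Pb + 46 for each unit, where Pb is the price buyers pay.
Supply in terms of Pb becomes xs = -746.5 + 7.5(Pb + 46) = -401.5 + 7.5Pb. Setting this equal to demand: 875 - 4Pb = -401.5 + 7.5Pb, so Pb = 111.
Sellers receive Ps = 111 + 46 = 157; x' = 875 − 4·111 = 431.
Buyers' price falls by P* − Pb = 141 − 111 = 30; sellers' price rises by Ps − P* = 157 − 141 = 16.
So consumers capture 30/46 = 15/23 of each unit of subsidy.

Consumer share = 15/23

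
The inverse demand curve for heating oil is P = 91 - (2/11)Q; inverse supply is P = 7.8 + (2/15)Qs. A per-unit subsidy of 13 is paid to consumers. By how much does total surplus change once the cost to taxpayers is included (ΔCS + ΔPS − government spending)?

Net change in total surplus = -268.125

Pre-subsidy: 91 - (2/11)Q = 7.8 + (2/15)Q gives Q* = 264 and P* = 43.
With the rebate, buyers effectively pay Pb = Ps − 13, where Ps is the price sellers receive.
On the curves, Pb = 91 - (2/11)Q and Ps = 7.8 + (2/15)Q; the wedge Ps − Pb = 13 gives 7.8 + (2/15)Q − (91 - (2/11)Q) = 13, so Q' = 305.25.
Then Pb = 91 − (2/11)·305.25 = 35.5 and Ps = 7.8 + (2/15)·305.25 = 48.5.
ΔCS = ½(264 + 305.25)(43 − 35.5) = 2134.6875; ΔPS = ½(264 + 305.25)(48.5 − 43) = 1565.4375.
Government spending = 13 × 305.25 = 3968.25.
Net change = 2134.6875 + 1565.4375 − 3968.25 = -268.125. The loss equals the DWL triangle ½·13·41.25.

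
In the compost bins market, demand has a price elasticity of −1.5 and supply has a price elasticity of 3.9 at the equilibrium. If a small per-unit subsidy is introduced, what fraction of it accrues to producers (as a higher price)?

For a small subsidy around the equilibrium, the benefit split depends on the relative slopes, which at a point are proportional to the elasticities.
Buyer share = εs/(εs + |εd|) = 3.9/(3.9 + 1.5) = 13/18; seller share = |εd|/(εs + |εd|) = 5/18.
So producers capture 5/18 of the subsidy.

Producer share = 5/18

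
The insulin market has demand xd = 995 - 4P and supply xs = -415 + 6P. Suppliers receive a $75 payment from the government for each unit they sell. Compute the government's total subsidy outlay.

Pre-subsidy: 995 - 4P = -415 + 6P gives P* = 141, x* = 431.
With the subsidy, sellers receive Ps = Pb + 75 for each unit, where Pb is the price buyers pay.
Supply in terms of Pb becomes xs = -415 + 6(Pb + 75) = 35 + 6Pb. Setting this equal to demand: 995 - 4Pb = 35 + 6Pb, so Pb = 96.
Sellers receive Ps = 96 + 75 = 171; x' = 995 − 4·96 = 611.
Government outlay = subsidy × quantity = 75 × 611 = 45825.

Government cost = $45825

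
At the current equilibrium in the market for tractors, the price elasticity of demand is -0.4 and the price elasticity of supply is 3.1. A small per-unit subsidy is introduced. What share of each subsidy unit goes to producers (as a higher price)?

For a small subsidy around the equilibrium, the benefit split depends on the relative slopes, which at a point are proportional to the elasticities.
Buyer share = εs/(εs + |εd|) = 3.1/(3.1 + 0.4) = 31/35; seller share = |εd|/(εs + |εd|) = 4/35.
So producers capture 4/35 of the subsidy.

Producer share = 4/35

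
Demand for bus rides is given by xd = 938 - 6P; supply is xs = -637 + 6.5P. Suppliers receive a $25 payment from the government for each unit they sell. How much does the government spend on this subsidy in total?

Government cost = $6500

Pre-subsidy: 938 - 6P = -637 + 6.5P gives P* = 126, x* = 182.
With the subsidy, sellers receive Ps = Pb + 25 for each unit, where Pb is the price buyers pay.
Supply in terms of Pb becomes xs = -637 + 6.5(Pb + 25) = -474.5 + 6.5Pb. Setting this equal to demand: 938 - 6Pb = -474.5 + 6.5Pb, so Pb = 113.
Sellers receive Ps = 113 + 25 = 138; x' = 938 − 6·113 = 260.
Government outlay = subsidy × quantity = 25 × 260 = 6500.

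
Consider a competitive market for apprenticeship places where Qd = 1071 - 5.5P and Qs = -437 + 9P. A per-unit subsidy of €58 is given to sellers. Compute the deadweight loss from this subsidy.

Pre-subsidy: 1071 - 5.5P = -437 + 9P gives P* = 104, Q* = 499.
With the subsidy, sellers receive Ps = Pb + 58 for each unit, where Pb is the price buyers pay.
Supply in terms of Pb becomes Qs = -437 + 9(Pb + 58) = 85 + 9Pb. Setting this equal to demand: 1071 - 5.5Pb = 85 + 9Pb, so Pb = 68.
Sellers receive Ps = 68 + 58 = 126; Q' = 1071 − 5.5·68 = 697.
The subsidy expands output by 697 − 499 = 198 past the efficient level; on those units the gap between marginal cost and willingness to pay runs from 0 up to 58.
DWL = ½ × 58 × 198 = 5742.

Deadweight loss = €5742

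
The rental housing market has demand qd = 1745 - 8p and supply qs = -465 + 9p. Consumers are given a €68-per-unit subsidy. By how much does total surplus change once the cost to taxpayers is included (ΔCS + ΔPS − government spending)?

Pre-subsidy: 1745 - 8p = -465 + 9p gives p* = 130, q* = 705.
With the rebate, buyers effectively pay pb = ps − 68, where ps is the price sellers receive.
Demand in terms of ps becomes qd = 1745 − 8(ps − 68) = 2289 - 8ps. Setting this equal to supply: 2289 - 8ps = -465 + 9ps, so ps = 162.
Buyers pay pb = 162 − 68 = 94; q' = -465 + 9·162 = 993.
ΔCS = ½(705 + 993)(130 − 94) = 30564; ΔPS = ½(705 + 993)(162 − 130) = 27168.
Government spending = 68 × 993 = 67524.
Net change = 30564 + 27168 − 67524 = -9792. The loss equals the DWL triangle ½·68·288.

Net change in total surplus = -€9792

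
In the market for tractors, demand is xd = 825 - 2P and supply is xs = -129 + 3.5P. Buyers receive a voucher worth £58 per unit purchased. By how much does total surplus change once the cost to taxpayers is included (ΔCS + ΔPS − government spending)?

Pre-subsidy: 825 - 2P = -129 + 3.5P gives P* = 1908/11, x* = 5259/11.
With the rebate, buyers effectively pay Pb = Ps − 58, where Ps is the price sellers receive.
Demand in terms of Ps becomes xd = 825 − 2(Ps − 58) = 941 - 2Ps. Setting this equal to supply: 941 - 2Ps = -129 + 3.5Ps, so Ps = 2140/11.
Buyers pay Pb = 2140/11 − 58 = 1502/11; x' = -129 + 3.5·(2140/11) = 6071/11.
ΔCS = ½(5259/11 + 6071/11)(1908/11 − 1502/11) = 209090/11; ΔPS = ½(5259/11 + 6071/11)(2140/11 − 1908/11) = 119480/11.
Government spending = 58 × 6071/11 = 352118/11.
Net change = 209090/11 + 119480/11 − 352118/11 = -23548/11. The loss equals the DWL triangle ½·58·812/11.

Net change in total surplus = -23548/11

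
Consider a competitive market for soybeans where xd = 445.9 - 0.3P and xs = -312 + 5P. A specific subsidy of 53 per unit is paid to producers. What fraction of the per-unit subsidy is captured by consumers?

Consumer share = 50/53

Pre-subsidy: 445.9 - 0.3P = -312 + 5P gives P* = 143, x* = 403.
With the subsidy, sellers receive Ps = Pb + 53 for each unit, where Pb is the price buyers pay.
Supply in terms of Pb becomes xs = -312 + 5(Pb + 53) = -47 + 5Pb. Setting this equal to demand: 445.9 - 0.3Pb = -47 + 5Pb, so Pb = 93.
Sellers receive Ps = 93 + 53 = 146; x' = 445.9 − 0.3·93 = 418.
Buyers' price falls by P* − Pb = 143 − 93 = 50; sellers' price rises by Ps − P* = 146 − 143 = 3.
So consumers capture 50/53 = 50/53 of each unit of subsidy.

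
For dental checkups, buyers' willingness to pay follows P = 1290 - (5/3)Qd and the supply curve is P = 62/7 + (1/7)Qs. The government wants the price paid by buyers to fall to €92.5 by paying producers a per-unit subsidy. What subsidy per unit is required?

Required subsidy s = €19 per unit

At a buyer price of 92.5, quantity demanded is 774 − 0.6·92.5 = 718.5.
Sellers supply 718.5 only when they receive Ps = 62/7 + (1/7)·718.5 = 111.5.
s = Ps − Pb = 111.5 − 92.5 = 19.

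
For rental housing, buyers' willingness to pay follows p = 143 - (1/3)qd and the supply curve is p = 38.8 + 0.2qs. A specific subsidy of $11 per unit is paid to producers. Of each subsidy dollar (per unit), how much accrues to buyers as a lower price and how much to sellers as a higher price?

Pre-subsidy: 143 - (1/3)q = 38.8 + 0.2q gives q* = 195.375 and p* = 77.875.
With the subsidy, sellers receive ps = pb + 11 for each unit, where pb is the price buyers pay.
On the curves, pb = 143 - (1/3)q and ps = 38.8 + 0.2q; the wedge ps − pb = 11 gives 38.8 + 0.2q − (143 - (1/3)q) = 11, so q' = 216.
Then pb = 143 − (1/3)·216 = 71 and ps = 38.8 + 0.2·216 = 82.
Buyers' price falls by p* − pb = 77.875 − 71 = 6.875; sellers' price rises by ps − p* = 82 − 77.875 = 4.125.

Buyers gain $6.875 per unit; sellers gain $4.125 per unit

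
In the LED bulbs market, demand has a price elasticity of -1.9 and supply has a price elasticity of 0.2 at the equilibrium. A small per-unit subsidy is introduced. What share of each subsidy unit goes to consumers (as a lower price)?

For a small subsidy around the equilibrium, the benefit split depends on the relative slopes, which at a point are proportional to the elasticities.
Buyer share = εs/(εs + |εd|) = 0.2/(0.2 + 1.9) = 2/21; seller share = |εd|/(εs + |εd|) = 19/21.

Consumer share = 2/21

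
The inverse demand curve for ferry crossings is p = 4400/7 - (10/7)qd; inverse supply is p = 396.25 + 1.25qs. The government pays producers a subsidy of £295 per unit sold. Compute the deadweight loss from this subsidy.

Pre-subsidy: 4400/7 - (10/7)q = 396.25 + 1.25q gives q* = 1301/15 and p* = 1514/3.
With the subsidy, sellers receive ps = pb + 295 for each unit, where pb is the price buyers pay.
On the curves, pb = 4400/7 - (10/7)q and ps = 396.25 + 1.25q; the wedge ps − pb = 295 gives 396.25 + 1.25q − (4400/7 - (10/7)q) = 295, so q' = 2953/15.
Then pb = 4400/7 − (10/7)·(2953/15) = 1042/3 and ps = 396.25 + 1.25·(2953/15) = 1927/3.
The subsidy expands output by 2953/15 − 1301/15 = 1652/15 past the efficient level; on those units the gap between marginal cost and willingness to pay runs from 0 up to 295.
DWL = ½ × 295 × 1652/15 = 48734/3.

Deadweight loss = 48734/3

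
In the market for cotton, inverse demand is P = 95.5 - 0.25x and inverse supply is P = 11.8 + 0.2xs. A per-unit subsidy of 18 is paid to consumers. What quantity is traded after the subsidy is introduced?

Pre-subsidy: 95.5 - 0.25x = 11.8 + 0.2x gives x* = 186 and P* = 49.
With the rebate, buyers effectively pay Pb = Ps − 18, where Ps is the price sellers receive.
On the curves, Pb = 95.5 - 0.25x and Ps = 11.8 + 0.2x; the wedge Ps − Pb = 18 gives 11.8 + 0.2x − (95.5 - 0.25x) = 18, so x' = 226.
Then Pb = 95.5 − 0.25·226 = 39 and Ps = 11.8 + 0.2·226 = 57.

x' = 226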